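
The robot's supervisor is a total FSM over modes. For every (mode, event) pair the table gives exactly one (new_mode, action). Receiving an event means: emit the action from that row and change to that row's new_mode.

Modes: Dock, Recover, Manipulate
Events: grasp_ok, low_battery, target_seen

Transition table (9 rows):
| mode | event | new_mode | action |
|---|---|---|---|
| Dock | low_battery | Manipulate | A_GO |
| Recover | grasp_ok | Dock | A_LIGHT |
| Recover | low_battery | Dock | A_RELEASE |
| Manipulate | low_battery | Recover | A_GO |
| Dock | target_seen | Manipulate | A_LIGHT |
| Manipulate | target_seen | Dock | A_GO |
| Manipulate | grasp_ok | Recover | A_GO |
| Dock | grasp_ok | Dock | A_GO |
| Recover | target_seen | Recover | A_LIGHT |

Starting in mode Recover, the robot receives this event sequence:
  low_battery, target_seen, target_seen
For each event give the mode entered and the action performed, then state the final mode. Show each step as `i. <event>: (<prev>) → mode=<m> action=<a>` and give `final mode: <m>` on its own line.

final mode: Dock

1. low_battery: (Recover) → mode=Dock action=A_RELEASE
2. target_seen: (Dock) → mode=Manipulate action=A_LIGHT
3. target_seen: (Manipulate) → mode=Dock action=A_GO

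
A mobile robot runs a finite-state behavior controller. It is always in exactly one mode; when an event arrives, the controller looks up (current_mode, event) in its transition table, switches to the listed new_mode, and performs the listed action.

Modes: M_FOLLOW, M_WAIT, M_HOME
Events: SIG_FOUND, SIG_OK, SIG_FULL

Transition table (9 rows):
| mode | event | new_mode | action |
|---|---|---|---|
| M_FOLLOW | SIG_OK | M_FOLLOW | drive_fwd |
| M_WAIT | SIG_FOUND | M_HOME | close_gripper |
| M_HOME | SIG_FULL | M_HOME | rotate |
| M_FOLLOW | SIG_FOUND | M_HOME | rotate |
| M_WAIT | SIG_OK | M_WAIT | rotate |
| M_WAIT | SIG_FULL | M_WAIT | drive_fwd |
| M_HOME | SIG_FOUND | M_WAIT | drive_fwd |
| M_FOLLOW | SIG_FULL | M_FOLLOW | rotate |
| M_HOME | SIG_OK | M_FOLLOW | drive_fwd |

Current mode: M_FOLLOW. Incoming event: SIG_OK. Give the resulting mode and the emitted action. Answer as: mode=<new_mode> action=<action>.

current mode = M_FOLLOW; filter table to that mode:
  (M_FOLLOW, SIG_OK) → (M_FOLLOW, drive_fwd)  ← event matches
  (M_FOLLOW, SIG_FOUND) → (M_HOME, rotate)
  (M_FOLLOW, SIG_FULL) → (M_FOLLOW, rotate)
event = SIG_OK selects (M_FOLLOW, drive_fwd)

mode=M_FOLLOW action=drive_fwd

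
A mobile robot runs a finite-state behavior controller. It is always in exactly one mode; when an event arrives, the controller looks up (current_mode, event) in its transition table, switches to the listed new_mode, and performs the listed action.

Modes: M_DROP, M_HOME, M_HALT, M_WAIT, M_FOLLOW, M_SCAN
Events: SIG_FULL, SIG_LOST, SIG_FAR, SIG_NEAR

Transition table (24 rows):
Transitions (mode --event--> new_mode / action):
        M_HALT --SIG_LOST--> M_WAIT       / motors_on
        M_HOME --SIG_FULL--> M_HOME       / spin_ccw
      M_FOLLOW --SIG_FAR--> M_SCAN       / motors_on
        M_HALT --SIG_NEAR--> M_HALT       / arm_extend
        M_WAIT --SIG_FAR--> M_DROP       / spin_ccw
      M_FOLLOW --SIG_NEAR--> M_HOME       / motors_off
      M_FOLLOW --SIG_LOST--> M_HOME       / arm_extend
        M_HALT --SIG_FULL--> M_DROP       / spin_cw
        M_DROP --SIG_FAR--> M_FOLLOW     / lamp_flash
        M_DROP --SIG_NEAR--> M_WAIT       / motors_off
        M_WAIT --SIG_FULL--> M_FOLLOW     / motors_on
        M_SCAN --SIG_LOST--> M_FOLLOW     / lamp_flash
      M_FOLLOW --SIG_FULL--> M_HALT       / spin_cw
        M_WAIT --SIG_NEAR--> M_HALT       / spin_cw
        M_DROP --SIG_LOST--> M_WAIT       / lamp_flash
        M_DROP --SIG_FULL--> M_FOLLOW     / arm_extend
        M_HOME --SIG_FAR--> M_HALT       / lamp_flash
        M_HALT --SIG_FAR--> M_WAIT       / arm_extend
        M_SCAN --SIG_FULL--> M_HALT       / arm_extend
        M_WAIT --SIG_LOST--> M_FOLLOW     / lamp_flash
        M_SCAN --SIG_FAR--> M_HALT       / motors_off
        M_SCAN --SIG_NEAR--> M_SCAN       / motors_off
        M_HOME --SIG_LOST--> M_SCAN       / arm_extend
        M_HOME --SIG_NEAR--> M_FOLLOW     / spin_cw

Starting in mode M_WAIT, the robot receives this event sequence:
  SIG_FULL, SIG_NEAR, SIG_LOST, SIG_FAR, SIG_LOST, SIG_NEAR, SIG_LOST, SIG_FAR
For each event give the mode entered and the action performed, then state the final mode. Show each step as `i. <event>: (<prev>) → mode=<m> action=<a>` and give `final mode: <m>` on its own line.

1. SIG_FULL: (M_WAIT) → mode=M_FOLLOW action=motors_on
2. SIG_NEAR: (M_FOLLOW) → mode=M_HOME action=motors_off
3. SIG_LOST: (M_HOME) → mode=M_SCAN action=arm_extend
4. SIG_FAR: (M_SCAN) → mode=M_HALT action=motors_off
5. SIG_LOST: (M_HALT) → mode=M_WAIT action=motors_on
6. SIG_NEAR: (M_WAIT) → mode=M_HALT action=spin_cw
7. SIG_LOST: (M_HALT) → mode=M_WAIT action=motors_on
8. SIG_FAR: (M_WAIT) → mode=M_DROP action=spin_ccw

final mode: M_DROP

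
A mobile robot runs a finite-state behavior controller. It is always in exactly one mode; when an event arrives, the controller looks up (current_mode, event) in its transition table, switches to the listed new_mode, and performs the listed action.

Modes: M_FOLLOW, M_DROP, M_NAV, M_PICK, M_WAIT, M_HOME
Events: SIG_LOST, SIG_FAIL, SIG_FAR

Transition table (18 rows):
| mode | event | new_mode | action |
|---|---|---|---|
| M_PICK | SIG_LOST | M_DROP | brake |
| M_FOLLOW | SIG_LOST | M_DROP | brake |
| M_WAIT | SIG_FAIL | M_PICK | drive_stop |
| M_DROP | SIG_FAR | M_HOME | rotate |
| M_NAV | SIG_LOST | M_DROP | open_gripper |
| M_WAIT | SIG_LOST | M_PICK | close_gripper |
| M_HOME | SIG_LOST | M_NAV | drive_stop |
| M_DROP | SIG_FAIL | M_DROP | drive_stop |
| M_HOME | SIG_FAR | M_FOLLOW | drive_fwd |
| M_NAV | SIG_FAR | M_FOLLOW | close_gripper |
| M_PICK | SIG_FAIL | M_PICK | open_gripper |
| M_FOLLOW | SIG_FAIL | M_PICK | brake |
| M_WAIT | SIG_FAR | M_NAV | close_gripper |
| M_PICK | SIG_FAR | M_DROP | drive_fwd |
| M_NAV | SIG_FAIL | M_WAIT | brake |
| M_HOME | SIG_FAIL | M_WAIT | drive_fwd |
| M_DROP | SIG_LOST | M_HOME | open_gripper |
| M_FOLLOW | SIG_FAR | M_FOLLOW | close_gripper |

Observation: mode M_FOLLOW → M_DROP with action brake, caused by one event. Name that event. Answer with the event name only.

SIG_LOST

try SIG_LOST: (M_FOLLOW, SIG_LOST) → (M_DROP, brake)  ← matches
try SIG_FAIL: (M_FOLLOW, SIG_FAIL) → (M_PICK, brake)
try SIG_FAR: (M_FOLLOW, SIG_FAR) → (M_FOLLOW, close_gripper)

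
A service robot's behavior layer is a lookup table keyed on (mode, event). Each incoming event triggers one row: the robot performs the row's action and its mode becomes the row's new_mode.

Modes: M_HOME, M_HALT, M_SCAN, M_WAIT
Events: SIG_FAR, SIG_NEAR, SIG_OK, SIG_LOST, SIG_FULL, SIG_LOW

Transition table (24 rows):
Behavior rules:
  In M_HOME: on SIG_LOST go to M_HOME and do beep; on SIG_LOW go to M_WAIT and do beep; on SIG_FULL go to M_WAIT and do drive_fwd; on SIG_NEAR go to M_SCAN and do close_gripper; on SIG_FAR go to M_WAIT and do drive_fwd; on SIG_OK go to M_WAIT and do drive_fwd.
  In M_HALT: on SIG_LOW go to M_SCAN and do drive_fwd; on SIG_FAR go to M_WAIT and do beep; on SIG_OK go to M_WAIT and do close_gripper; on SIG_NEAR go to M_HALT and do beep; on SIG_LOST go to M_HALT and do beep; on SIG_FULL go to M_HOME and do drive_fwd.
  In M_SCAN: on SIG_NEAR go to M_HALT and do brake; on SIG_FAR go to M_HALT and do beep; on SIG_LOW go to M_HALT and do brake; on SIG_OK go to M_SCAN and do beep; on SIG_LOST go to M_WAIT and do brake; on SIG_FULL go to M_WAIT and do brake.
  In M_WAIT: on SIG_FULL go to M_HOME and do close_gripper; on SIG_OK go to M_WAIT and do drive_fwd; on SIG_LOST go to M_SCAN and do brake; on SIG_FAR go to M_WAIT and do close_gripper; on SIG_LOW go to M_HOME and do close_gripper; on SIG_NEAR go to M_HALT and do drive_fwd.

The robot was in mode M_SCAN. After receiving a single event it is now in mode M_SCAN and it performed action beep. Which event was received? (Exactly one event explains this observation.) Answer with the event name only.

try SIG_FAR: (M_SCAN, SIG_FAR) → (M_HALT, beep)
try SIG_NEAR: (M_SCAN, SIG_NEAR) → (M_HALT, brake)
try SIG_OK: (M_SCAN, SIG_OK) → (M_SCAN, beep)  ← matches
try SIG_LOST: (M_SCAN, SIG_LOST) → (M_WAIT, brake)
try SIG_FULL: (M_SCAN, SIG_FULL) → (M_WAIT, brake)
try SIG_LOW: (M_SCAN, SIG_LOW) → (M_HALT, brake)

SIG_OK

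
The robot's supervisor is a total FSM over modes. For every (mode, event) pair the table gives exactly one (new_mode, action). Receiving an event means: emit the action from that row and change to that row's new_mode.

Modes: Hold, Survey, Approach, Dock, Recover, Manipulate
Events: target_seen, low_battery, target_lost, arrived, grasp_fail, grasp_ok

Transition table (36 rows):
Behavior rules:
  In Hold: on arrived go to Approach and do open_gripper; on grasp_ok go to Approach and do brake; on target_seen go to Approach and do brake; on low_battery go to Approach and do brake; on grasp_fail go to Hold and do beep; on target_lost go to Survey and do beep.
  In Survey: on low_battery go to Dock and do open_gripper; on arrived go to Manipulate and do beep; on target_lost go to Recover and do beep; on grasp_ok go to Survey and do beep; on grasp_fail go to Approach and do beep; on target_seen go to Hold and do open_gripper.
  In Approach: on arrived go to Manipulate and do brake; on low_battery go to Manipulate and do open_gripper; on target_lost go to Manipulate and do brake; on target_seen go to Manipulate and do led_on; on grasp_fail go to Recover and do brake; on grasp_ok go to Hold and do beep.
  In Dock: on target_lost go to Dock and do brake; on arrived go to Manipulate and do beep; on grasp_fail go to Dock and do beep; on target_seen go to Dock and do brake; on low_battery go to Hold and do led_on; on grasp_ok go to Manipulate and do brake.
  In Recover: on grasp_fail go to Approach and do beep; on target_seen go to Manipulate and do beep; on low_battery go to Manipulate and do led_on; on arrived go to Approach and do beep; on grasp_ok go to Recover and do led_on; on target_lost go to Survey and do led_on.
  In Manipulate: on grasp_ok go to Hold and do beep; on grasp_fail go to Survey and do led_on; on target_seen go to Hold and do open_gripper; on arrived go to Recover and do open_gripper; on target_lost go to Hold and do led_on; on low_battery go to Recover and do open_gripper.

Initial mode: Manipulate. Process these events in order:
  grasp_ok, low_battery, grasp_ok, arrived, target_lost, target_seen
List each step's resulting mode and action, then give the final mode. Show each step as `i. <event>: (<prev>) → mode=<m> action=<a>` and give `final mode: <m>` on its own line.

1. grasp_ok: (Manipulate) → mode=Hold action=beep
2. low_battery: (Hold) → mode=Approach action=brake
3. grasp_ok: (Approach) → mode=Hold action=beep
4. arrived: (Hold) → mode=Approach action=open_gripper
5. target_lost: (Approach) → mode=Manipulate action=brake
6. target_seen: (Manipulate) → mode=Hold action=open_gripper

final mode: Hold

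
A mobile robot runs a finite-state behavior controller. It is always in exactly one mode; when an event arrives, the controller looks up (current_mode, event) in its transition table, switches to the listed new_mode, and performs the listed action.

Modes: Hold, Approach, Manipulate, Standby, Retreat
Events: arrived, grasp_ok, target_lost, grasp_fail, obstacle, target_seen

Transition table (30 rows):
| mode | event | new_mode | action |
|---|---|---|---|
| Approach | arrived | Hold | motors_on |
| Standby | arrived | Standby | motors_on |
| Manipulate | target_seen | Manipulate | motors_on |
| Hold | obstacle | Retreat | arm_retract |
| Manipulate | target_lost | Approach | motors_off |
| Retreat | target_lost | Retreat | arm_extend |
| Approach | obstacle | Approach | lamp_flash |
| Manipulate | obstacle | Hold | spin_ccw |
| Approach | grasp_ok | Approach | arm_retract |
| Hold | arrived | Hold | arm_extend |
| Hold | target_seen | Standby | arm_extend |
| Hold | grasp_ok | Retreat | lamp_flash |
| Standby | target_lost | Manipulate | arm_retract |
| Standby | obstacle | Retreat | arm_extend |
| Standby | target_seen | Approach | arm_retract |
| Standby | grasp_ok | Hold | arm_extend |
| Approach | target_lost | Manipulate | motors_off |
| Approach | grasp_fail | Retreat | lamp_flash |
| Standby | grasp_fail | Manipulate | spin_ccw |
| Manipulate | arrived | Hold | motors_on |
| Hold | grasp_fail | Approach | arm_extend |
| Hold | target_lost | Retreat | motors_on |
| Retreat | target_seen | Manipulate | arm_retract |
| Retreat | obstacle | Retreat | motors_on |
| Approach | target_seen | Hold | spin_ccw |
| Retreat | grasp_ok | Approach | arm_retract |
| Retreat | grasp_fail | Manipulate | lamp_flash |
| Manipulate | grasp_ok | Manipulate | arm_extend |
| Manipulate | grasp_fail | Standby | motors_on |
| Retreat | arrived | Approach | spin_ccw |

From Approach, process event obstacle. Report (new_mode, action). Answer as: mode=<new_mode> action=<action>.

mode=Approach action=lamp_flash

current mode = Approach; filter table to that mode:
  (Approach, arrived) → (Hold, motors_on)
  (Approach, obstacle) → (Approach, lamp_flash)  ← event matches
  (Approach, grasp_ok) → (Approach, arm_retract)
  (Approach, target_lost) → (Manipulate, motors_off)
  (Approach, grasp_fail) → (Retreat, lamp_flash)
  (Approach, target_seen) → (Hold, spin_ccw)
event = obstacle selects (Approach, lamp_flash)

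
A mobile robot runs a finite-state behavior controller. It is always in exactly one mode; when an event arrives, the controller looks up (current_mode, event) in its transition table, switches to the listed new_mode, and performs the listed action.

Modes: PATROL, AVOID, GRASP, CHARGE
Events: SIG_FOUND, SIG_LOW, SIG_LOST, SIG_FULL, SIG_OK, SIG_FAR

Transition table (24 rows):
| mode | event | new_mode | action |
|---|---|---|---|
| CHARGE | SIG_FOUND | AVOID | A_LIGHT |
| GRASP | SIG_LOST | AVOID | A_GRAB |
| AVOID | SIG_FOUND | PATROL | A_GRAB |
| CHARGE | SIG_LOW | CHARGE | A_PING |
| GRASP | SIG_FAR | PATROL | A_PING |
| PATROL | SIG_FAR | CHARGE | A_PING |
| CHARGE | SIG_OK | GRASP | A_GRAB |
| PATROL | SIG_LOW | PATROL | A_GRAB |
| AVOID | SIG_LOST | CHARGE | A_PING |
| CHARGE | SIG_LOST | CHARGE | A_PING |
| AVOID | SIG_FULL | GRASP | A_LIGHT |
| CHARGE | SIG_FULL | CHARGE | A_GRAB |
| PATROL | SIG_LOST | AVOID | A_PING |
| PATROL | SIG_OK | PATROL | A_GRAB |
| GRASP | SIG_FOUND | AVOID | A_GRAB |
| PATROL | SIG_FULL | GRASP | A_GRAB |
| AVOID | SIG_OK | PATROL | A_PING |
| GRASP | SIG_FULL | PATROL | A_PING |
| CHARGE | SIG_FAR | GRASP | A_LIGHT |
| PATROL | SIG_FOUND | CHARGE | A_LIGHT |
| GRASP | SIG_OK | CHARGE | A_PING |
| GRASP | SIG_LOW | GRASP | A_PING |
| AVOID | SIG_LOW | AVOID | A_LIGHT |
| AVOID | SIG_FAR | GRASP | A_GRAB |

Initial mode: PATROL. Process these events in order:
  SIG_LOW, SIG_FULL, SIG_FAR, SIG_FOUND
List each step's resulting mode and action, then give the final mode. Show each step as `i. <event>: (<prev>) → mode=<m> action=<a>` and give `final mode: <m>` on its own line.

1. SIG_LOW: (PATROL) → mode=PATROL action=A_GRAB
2. SIG_FULL: (PATROL) → mode=GRASP action=A_GRAB
3. SIG_FAR: (GRASP) → mode=PATROL action=A_PING
4. SIG_FOUND: (PATROL) → mode=CHARGE action=A_LIGHT

final mode: CHARGE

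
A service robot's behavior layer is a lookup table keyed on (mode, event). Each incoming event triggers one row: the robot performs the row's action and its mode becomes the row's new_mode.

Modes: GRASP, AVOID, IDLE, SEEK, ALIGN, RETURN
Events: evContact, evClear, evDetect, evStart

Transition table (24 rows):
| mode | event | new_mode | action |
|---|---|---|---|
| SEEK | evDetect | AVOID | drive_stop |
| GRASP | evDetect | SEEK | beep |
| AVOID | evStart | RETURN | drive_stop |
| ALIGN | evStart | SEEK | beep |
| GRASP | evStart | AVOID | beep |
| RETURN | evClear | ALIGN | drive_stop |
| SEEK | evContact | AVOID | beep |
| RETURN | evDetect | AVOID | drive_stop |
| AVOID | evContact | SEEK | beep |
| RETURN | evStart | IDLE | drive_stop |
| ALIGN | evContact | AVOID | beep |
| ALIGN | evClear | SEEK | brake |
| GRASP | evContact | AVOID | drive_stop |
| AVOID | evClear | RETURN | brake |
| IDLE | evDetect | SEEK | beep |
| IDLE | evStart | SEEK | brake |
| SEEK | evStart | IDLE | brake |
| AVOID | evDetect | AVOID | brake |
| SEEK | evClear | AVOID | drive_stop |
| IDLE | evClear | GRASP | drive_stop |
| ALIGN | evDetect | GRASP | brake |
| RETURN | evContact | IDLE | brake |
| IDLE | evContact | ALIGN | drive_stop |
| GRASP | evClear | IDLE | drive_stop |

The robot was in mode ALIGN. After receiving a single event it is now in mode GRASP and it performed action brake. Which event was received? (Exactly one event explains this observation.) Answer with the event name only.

evDetect

try evContact: (ALIGN, evContact) → (AVOID, beep)
try evClear: (ALIGN, evClear) → (SEEK, brake)
try evDetect: (ALIGN, evDetect) → (GRASP, brake)  ← matches
try evStart: (ALIGN, evStart) → (SEEK, beep)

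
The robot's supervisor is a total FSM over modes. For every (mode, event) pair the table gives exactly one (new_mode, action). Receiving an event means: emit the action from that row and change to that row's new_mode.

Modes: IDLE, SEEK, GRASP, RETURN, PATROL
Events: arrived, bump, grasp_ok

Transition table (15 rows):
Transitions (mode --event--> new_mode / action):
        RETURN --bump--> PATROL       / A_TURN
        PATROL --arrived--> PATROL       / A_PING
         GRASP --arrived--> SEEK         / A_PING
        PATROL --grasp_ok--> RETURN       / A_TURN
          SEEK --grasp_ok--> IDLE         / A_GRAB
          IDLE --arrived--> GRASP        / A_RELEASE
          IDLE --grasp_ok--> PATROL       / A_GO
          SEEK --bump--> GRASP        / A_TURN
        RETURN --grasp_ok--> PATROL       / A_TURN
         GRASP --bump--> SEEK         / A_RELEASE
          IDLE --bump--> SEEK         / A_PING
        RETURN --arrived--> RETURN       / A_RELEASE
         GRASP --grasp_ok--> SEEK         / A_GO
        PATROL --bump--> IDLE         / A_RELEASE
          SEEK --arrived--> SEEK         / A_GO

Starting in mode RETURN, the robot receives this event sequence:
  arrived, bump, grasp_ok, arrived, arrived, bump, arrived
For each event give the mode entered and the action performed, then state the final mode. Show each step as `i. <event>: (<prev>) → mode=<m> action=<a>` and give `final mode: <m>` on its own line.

1. arrived: (RETURN) → mode=RETURN action=A_RELEASE
2. bump: (RETURN) → mode=PATROL action=A_TURN
3. grasp_ok: (PATROL) → mode=RETURN action=A_TURN
4. arrived: (RETURN) → mode=RETURN action=A_RELEASE
5. arrived: (RETURN) → mode=RETURN action=A_RELEASE
6. bump: (RETURN) → mode=PATROL action=A_TURN
7. arrived: (PATROL) → mode=PATROL action=A_PING

final mode: PATROL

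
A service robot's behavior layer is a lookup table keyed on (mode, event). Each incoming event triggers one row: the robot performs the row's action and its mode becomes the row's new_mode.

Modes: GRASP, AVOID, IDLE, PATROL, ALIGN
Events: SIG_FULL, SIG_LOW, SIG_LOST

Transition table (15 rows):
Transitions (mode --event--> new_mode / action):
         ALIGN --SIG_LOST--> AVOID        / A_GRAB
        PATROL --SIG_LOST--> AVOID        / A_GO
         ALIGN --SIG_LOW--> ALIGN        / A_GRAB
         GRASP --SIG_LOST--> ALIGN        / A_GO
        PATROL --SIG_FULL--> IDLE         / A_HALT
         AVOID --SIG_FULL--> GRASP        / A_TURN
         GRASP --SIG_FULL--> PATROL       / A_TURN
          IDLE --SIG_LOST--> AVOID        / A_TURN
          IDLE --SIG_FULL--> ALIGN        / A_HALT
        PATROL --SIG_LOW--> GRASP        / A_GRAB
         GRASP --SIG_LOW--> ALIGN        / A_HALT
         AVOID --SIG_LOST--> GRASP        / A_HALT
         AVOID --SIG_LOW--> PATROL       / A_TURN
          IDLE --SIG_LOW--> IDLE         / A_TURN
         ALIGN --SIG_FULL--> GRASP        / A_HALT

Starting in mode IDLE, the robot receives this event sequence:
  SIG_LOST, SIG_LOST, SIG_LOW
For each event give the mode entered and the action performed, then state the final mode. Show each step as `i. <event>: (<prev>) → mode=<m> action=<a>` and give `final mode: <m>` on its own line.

final mode: ALIGN

1. SIG_LOST: (IDLE) → mode=AVOID action=A_TURN
2. SIG_LOST: (AVOID) → mode=GRASP action=A_HALT
3. SIG_LOW: (GRASP) → mode=ALIGN action=A_HALT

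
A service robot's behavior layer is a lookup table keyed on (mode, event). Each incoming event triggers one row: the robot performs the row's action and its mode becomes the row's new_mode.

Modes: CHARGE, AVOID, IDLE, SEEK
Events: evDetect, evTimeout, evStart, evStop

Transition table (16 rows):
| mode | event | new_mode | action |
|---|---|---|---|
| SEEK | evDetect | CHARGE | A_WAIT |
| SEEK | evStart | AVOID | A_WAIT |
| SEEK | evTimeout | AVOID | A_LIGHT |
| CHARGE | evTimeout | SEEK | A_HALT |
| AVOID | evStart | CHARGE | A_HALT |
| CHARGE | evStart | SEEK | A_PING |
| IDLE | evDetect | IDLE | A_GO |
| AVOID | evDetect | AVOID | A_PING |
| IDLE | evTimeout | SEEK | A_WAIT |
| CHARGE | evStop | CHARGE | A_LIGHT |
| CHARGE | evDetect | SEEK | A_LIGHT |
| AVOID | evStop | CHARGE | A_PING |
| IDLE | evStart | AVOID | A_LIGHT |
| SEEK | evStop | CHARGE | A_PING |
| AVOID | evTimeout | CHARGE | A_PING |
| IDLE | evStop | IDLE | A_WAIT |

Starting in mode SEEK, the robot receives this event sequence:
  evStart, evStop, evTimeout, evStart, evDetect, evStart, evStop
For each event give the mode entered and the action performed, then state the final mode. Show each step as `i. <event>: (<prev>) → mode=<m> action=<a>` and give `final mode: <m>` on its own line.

final mode: CHARGE

1. evStart: (SEEK) → mode=AVOID action=A_WAIT
2. evStop: (AVOID) → mode=CHARGE action=A_PING
3. evTimeout: (CHARGE) → mode=SEEK action=A_HALT
4. evStart: (SEEK) → mode=AVOID action=A_WAIT
5. evDetect: (AVOID) → mode=AVOID action=A_PING
6. evStart: (AVOID) → mode=CHARGE action=A_HALT
7. evStop: (CHARGE) → mode=CHARGE action=A_LIGHT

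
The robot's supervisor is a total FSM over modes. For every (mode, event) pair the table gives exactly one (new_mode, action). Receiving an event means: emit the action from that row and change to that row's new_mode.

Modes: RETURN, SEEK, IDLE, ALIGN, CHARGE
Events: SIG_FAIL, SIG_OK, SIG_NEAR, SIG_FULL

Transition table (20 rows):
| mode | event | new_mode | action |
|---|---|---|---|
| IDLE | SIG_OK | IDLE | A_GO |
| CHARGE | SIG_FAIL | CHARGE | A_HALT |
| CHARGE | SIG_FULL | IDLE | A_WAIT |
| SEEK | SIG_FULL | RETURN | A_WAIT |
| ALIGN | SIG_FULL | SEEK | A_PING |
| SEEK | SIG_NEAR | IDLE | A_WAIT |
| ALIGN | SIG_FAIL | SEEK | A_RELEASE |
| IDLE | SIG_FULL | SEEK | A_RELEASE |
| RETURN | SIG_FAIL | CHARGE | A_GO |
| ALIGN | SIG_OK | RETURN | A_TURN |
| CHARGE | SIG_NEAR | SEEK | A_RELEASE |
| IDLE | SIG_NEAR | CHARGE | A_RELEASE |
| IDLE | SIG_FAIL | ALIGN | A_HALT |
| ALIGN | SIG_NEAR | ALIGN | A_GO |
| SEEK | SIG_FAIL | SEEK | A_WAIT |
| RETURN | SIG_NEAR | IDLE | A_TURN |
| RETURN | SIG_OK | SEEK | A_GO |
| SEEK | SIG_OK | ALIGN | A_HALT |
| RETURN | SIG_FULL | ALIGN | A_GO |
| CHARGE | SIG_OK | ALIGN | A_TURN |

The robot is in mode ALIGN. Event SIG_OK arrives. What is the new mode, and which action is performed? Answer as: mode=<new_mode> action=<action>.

current mode = ALIGN; filter table to that mode:
  (ALIGN, SIG_FULL) → (SEEK, A_PING)
  (ALIGN, SIG_FAIL) → (SEEK, A_RELEASE)
  (ALIGN, SIG_OK) → (RETURN, A_TURN)  ← event matches
  (ALIGN, SIG_NEAR) → (ALIGN, A_GO)
event = SIG_OK selects (RETURN, A_TURN)

mode=RETURN action=A_TURN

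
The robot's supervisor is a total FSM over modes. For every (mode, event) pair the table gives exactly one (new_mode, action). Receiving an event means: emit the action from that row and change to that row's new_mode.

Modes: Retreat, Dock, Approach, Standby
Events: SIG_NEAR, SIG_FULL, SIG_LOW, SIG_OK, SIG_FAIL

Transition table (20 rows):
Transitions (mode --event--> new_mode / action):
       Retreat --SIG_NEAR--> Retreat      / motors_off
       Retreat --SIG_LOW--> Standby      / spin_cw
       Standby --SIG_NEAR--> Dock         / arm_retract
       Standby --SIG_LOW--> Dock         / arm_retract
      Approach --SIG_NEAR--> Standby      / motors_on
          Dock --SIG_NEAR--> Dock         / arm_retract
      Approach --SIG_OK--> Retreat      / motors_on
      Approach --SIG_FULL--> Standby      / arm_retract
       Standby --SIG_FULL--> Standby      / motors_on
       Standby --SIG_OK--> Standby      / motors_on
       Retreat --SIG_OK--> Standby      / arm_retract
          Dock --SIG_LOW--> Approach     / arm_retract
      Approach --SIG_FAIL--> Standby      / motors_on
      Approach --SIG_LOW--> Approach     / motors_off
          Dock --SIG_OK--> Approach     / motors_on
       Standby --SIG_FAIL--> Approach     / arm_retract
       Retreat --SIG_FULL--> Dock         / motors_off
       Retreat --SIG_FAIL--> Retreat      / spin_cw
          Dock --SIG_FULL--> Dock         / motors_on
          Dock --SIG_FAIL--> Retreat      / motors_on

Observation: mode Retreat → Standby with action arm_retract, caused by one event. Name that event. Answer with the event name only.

SIG_OK

try SIG_NEAR: (Retreat, SIG_NEAR) → (Retreat, motors_off)
try SIG_FULL: (Retreat, SIG_FULL) → (Dock, motors_off)
try SIG_LOW: (Retreat, SIG_LOW) → (Standby, spin_cw)
try SIG_OK: (Retreat, SIG_OK) → (Standby, arm_retract)  ← matches
try SIG_FAIL: (Retreat, SIG_FAIL) → (Retreat, spin_cw)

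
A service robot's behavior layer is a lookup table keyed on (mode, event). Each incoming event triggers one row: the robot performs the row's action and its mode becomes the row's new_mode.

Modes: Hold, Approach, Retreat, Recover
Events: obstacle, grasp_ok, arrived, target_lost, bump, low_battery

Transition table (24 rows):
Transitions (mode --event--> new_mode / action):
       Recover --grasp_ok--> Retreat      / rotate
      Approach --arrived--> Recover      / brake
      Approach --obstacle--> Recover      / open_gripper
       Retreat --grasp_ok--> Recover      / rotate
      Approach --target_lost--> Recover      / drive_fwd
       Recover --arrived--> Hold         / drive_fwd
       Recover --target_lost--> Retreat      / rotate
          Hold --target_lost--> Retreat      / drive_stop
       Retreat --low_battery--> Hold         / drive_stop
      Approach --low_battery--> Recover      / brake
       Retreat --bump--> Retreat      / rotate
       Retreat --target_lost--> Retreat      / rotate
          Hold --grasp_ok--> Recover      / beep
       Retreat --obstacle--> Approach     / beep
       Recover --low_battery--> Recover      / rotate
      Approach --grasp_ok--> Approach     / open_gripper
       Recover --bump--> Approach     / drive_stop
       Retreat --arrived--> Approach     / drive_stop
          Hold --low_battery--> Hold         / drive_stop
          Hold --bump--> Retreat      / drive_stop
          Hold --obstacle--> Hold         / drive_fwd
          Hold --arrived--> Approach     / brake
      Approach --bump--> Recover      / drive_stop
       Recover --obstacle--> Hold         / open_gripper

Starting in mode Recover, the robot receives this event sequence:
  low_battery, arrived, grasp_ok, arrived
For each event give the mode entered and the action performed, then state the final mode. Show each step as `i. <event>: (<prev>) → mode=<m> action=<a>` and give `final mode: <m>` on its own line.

final mode: Hold

1. low_battery: (Recover) → mode=Recover action=rotate
2. arrived: (Recover) → mode=Hold action=drive_fwd
3. grasp_ok: (Hold) → mode=Recover action=beep
4. arrived: (Recover) → mode=Hold action=drive_fwd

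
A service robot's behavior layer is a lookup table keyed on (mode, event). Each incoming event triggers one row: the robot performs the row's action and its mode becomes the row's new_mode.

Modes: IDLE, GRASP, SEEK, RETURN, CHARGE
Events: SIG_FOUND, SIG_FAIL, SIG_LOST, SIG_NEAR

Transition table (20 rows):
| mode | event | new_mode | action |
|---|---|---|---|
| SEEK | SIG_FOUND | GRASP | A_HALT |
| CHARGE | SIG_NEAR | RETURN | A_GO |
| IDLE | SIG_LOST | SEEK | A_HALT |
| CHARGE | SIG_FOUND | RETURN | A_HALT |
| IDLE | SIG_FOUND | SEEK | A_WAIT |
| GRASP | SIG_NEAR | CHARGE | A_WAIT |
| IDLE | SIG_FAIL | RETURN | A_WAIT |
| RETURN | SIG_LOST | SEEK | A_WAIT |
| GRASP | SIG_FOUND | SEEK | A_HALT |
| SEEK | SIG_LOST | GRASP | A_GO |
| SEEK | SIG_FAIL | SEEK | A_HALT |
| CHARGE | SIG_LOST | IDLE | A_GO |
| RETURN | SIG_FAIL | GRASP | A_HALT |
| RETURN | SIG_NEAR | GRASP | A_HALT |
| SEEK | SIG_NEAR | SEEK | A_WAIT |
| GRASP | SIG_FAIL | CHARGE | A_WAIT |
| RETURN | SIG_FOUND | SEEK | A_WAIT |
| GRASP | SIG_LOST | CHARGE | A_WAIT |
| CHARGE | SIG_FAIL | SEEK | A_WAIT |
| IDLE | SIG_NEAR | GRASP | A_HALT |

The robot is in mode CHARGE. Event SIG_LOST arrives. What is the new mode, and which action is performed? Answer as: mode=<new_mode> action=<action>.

current mode = CHARGE; filter table to that mode:
  (CHARGE, SIG_NEAR) → (RETURN, A_GO)
  (CHARGE, SIG_FOUND) → (RETURN, A_HALT)
  (CHARGE, SIG_LOST) → (IDLE, A_GO)  ← event matches
  (CHARGE, SIG_FAIL) → (SEEK, A_WAIT)
event = SIG_LOST selects (IDLE, A_GO)

mode=IDLE action=A_GO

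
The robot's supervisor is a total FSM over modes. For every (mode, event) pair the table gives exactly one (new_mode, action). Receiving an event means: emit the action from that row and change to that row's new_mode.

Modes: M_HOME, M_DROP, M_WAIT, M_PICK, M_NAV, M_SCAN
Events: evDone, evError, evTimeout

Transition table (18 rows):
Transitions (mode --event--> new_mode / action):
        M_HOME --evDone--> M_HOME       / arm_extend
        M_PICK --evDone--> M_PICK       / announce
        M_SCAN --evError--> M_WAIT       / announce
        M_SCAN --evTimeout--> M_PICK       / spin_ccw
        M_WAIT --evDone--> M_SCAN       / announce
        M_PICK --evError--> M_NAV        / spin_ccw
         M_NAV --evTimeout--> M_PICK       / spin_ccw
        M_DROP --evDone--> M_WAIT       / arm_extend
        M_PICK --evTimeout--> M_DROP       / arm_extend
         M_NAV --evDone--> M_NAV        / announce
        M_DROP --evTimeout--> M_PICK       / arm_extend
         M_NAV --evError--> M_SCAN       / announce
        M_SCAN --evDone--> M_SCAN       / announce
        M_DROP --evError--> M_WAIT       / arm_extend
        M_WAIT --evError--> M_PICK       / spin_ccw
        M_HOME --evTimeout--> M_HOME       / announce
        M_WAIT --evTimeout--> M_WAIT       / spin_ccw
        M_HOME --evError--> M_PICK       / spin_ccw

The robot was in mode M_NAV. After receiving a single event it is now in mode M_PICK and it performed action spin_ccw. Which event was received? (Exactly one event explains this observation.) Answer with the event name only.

try evDone: (M_NAV, evDone) → (M_NAV, announce)
try evError: (M_NAV, evError) → (M_SCAN, announce)
try evTimeout: (M_NAV, evTimeout) → (M_PICK, spin_ccw)  ← matches

evTimeout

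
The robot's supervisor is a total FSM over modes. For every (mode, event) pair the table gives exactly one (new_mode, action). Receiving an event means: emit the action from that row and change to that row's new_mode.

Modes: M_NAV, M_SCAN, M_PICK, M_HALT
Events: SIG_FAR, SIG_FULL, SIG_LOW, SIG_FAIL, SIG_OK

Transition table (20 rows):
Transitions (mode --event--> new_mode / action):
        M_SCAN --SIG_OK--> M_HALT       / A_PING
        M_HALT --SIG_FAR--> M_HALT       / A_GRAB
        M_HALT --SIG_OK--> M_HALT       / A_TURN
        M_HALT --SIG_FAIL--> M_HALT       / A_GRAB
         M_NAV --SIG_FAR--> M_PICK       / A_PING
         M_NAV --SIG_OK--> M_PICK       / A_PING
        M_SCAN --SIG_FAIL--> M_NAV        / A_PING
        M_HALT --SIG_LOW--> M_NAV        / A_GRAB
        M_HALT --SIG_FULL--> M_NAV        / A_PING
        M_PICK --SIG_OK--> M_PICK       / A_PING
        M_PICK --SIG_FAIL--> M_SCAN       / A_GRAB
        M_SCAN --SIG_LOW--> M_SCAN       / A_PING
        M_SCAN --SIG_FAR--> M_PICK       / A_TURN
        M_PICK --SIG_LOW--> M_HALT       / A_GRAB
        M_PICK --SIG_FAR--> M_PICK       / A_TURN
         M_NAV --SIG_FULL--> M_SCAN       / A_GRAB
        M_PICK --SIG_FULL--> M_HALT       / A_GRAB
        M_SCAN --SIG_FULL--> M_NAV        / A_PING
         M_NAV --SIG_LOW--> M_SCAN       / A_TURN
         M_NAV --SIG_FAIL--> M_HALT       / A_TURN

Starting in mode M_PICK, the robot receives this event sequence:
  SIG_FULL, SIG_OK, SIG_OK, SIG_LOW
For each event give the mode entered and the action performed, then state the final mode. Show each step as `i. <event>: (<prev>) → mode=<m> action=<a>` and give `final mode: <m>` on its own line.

final mode: M_NAV

1. SIG_FULL: (M_PICK) → mode=M_HALT action=A_GRAB
2. SIG_OK: (M_HALT) → mode=M_HALT action=A_TURN
3. SIG_OK: (M_HALT) → mode=M_HALT action=A_TURN
4. SIG_LOW: (M_HALT) → mode=M_NAV action=A_GRAB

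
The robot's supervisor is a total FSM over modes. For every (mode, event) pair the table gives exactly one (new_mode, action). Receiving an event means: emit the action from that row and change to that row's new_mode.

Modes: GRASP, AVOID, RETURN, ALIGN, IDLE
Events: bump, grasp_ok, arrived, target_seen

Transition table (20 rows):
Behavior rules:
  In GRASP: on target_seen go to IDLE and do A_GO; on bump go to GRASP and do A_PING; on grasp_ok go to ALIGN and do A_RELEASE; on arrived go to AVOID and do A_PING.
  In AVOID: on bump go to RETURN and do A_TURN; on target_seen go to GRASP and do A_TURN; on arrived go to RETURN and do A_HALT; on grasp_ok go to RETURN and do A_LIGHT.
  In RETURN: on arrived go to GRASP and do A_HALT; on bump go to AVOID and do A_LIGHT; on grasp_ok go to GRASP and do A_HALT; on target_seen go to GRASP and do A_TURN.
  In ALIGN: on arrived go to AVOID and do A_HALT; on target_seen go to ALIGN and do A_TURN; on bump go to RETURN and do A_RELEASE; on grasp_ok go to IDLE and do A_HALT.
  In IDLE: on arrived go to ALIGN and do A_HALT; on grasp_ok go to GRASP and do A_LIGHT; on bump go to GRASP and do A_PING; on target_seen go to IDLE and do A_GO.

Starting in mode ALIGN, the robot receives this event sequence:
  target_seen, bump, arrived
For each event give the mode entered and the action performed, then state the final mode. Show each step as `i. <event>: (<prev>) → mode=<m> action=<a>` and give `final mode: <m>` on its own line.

1. target_seen: (ALIGN) → mode=ALIGN action=A_TURN
2. bump: (ALIGN) → mode=RETURN action=A_RELEASE
3. arrived: (RETURN) → mode=GRASP action=A_HALT

final mode: GRASP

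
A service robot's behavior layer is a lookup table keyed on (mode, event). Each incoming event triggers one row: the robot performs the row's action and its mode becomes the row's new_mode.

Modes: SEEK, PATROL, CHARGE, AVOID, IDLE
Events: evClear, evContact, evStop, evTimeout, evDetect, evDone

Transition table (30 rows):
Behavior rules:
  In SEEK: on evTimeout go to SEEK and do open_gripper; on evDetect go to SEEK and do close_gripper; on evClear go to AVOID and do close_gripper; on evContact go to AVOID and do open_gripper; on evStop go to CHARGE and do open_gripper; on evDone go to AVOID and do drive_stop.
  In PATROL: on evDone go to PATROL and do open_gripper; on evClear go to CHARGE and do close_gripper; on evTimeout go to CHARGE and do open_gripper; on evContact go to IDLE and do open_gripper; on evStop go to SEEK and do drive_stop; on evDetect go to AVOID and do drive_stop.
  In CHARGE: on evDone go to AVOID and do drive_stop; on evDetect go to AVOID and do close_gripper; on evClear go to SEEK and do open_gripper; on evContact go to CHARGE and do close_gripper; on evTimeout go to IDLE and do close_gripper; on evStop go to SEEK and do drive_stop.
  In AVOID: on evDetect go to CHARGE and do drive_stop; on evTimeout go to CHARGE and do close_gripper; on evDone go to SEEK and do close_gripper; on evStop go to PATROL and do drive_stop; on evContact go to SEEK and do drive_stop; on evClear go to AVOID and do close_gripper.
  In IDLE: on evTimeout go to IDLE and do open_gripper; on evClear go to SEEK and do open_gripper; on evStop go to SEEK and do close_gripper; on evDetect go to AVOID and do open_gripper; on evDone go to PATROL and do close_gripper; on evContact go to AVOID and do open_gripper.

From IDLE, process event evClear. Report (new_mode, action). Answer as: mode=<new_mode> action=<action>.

current mode = IDLE; filter table to that mode:
  (IDLE, evTimeout) → (IDLE, open_gripper)
  (IDLE, evClear) → (SEEK, open_gripper)  ← event matches
  (IDLE, evStop) → (SEEK, close_gripper)
  (IDLE, evDetect) → (AVOID, open_gripper)
  (IDLE, evDone) → (PATROL, close_gripper)
  (IDLE, evContact) → (AVOID, open_gripper)
event = evClear selects (SEEK, open_gripper)

mode=SEEK action=open_gripper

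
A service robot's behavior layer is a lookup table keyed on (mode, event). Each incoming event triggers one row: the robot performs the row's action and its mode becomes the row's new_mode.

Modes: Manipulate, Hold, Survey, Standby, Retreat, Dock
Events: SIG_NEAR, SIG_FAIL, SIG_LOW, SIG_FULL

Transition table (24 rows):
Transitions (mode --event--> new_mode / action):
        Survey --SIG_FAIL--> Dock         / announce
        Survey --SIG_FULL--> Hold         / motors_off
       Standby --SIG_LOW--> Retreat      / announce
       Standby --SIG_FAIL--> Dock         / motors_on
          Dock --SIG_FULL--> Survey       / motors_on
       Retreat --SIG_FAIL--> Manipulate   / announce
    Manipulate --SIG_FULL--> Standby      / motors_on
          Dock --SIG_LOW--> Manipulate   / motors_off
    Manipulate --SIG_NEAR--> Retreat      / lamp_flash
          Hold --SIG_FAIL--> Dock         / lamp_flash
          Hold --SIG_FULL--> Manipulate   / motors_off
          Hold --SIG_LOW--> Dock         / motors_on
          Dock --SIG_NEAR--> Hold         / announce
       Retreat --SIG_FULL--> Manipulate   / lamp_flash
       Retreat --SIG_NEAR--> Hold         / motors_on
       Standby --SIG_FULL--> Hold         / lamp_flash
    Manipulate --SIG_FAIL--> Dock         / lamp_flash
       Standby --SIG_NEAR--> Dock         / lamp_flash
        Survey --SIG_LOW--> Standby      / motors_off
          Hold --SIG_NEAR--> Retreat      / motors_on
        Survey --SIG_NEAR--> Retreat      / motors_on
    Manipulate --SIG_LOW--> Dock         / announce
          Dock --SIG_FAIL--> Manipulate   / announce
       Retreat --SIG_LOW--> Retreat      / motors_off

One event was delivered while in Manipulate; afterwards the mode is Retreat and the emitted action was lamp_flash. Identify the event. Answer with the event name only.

SIG_NEAR

try SIG_NEAR: (Manipulate, SIG_NEAR) → (Retreat, lamp_flash)  ← matches
try SIG_FAIL: (Manipulate, SIG_FAIL) → (Dock, lamp_flash)
try SIG_LOW: (Manipulate, SIG_LOW) → (Dock, announce)
try SIG_FULL: (Manipulate, SIG_FULL) → (Standby, motors_on)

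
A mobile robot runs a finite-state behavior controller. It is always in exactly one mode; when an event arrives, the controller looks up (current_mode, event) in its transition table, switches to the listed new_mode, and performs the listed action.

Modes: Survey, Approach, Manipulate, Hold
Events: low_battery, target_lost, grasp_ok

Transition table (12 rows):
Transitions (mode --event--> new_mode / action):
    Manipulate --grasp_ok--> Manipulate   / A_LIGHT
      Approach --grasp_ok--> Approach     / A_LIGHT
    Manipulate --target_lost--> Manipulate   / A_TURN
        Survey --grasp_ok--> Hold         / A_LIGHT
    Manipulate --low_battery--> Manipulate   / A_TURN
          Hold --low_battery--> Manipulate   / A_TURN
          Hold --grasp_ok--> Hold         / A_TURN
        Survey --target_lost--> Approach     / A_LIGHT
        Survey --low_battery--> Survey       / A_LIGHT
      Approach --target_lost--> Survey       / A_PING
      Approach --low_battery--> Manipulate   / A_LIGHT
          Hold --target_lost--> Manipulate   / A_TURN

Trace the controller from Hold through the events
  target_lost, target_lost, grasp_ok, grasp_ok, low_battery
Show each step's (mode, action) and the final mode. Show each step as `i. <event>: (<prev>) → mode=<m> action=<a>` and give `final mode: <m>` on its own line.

1. target_lost: (Hold) → mode=Manipulate action=A_TURN
2. target_lost: (Manipulate) → mode=Manipulate action=A_TURN
3. grasp_ok: (Manipulate) → mode=Manipulate action=A_LIGHT
4. grasp_ok: (Manipulate) → mode=Manipulate action=A_LIGHT
5. low_battery: (Manipulate) → mode=Manipulate action=A_TURN

final mode: Manipulate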